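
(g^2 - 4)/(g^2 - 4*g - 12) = (g - 2)/(g - 6)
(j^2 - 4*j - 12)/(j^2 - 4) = (j - 6)/(j - 2)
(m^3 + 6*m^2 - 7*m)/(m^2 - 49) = m*(m - 1)/(m - 7)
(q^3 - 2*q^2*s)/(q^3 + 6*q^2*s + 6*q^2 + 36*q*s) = q*(q - 2*s)/(q^2 + 6*q*s + 6*q + 36*s)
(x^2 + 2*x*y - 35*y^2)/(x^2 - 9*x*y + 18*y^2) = (x^2 + 2*x*y - 35*y^2)/(x^2 - 9*x*y + 18*y^2)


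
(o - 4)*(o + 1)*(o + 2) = o^3 - o^2 - 10*o - 8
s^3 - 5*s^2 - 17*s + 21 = (s - 7)*(s - 1)*(s + 3)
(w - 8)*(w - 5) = w^2 - 13*w + 40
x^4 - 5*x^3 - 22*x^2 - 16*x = x*(x - 8)*(x + 1)*(x + 2)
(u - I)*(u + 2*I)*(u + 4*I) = u^3 + 5*I*u^2 - 2*u + 8*I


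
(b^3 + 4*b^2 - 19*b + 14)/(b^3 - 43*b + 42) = (b - 2)/(b - 6)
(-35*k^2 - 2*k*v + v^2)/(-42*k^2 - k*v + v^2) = (5*k + v)/(6*k + v)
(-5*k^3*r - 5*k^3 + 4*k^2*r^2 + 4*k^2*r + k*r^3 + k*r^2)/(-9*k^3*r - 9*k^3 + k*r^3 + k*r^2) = (-5*k^2 + 4*k*r + r^2)/(-9*k^2 + r^2)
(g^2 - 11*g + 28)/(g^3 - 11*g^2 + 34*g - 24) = (g - 7)/(g^2 - 7*g + 6)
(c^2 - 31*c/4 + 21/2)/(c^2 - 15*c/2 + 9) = (4*c - 7)/(2*(2*c - 3))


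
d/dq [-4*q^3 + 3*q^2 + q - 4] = -12*q^2 + 6*q + 1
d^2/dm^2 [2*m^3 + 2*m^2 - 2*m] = 12*m + 4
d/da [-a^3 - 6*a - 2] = -3*a^2 - 6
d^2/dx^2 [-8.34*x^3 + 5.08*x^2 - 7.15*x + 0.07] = 10.16 - 50.04*x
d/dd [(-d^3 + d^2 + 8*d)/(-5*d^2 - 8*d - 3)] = (5*d^4 + 16*d^3 + 41*d^2 - 6*d - 24)/(25*d^4 + 80*d^3 + 94*d^2 + 48*d + 9)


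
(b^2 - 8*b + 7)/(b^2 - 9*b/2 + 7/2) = 2*(b - 7)/(2*b - 7)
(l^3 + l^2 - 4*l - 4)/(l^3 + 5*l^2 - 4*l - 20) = (l + 1)/(l + 5)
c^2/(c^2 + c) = c/(c + 1)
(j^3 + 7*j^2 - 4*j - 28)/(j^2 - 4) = j + 7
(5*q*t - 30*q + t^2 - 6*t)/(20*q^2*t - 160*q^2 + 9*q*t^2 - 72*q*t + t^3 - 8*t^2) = (t - 6)/(4*q*t - 32*q + t^2 - 8*t)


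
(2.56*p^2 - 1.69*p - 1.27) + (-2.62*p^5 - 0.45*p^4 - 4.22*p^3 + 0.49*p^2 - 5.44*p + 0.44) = -2.62*p^5 - 0.45*p^4 - 4.22*p^3 + 3.05*p^2 - 7.13*p - 0.83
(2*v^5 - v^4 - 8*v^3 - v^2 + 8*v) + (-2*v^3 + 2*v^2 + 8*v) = 2*v^5 - v^4 - 10*v^3 + v^2 + 16*v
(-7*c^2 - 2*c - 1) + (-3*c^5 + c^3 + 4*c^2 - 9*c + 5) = -3*c^5 + c^3 - 3*c^2 - 11*c + 4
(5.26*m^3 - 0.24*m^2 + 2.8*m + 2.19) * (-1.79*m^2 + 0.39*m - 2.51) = -9.4154*m^5 + 2.481*m^4 - 18.3082*m^3 - 2.2257*m^2 - 6.1739*m - 5.4969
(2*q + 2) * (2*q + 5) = 4*q^2 + 14*q + 10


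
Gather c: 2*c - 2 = 2*c - 2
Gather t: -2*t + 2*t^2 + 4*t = 2*t^2 + 2*t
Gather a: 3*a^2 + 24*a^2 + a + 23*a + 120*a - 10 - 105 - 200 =27*a^2 + 144*a - 315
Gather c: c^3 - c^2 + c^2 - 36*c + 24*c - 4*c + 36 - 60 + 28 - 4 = c^3 - 16*c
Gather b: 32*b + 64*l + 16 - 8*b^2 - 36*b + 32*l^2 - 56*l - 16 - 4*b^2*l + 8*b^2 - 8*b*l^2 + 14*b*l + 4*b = -4*b^2*l + b*(-8*l^2 + 14*l) + 32*l^2 + 8*l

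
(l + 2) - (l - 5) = 7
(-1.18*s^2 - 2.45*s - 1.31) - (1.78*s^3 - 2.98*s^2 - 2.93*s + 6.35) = -1.78*s^3 + 1.8*s^2 + 0.48*s - 7.66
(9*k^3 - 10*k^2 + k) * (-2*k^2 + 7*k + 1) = -18*k^5 + 83*k^4 - 63*k^3 - 3*k^2 + k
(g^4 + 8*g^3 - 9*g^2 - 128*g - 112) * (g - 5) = g^5 + 3*g^4 - 49*g^3 - 83*g^2 + 528*g + 560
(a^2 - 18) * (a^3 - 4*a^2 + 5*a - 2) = a^5 - 4*a^4 - 13*a^3 + 70*a^2 - 90*a + 36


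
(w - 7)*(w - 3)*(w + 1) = w^3 - 9*w^2 + 11*w + 21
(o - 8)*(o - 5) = o^2 - 13*o + 40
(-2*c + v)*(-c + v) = 2*c^2 - 3*c*v + v^2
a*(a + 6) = a^2 + 6*a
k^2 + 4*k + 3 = (k + 1)*(k + 3)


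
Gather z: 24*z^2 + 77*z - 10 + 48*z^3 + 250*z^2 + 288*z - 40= 48*z^3 + 274*z^2 + 365*z - 50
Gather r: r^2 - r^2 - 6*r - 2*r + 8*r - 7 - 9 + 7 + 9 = 0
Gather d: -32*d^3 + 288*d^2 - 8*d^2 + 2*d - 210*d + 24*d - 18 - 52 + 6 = -32*d^3 + 280*d^2 - 184*d - 64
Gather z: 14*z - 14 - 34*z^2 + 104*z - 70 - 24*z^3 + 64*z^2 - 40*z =-24*z^3 + 30*z^2 + 78*z - 84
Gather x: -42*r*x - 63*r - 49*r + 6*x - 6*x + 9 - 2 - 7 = -42*r*x - 112*r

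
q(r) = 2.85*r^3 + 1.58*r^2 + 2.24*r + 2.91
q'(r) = 8.55*r^2 + 3.16*r + 2.24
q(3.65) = 170.72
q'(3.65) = 127.68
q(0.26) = 3.65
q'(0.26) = 3.64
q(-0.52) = 1.77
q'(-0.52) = 2.91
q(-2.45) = -35.01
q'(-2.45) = 45.82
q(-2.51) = -37.83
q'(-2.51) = 48.17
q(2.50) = 62.92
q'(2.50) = 63.58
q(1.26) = 13.94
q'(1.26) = 19.80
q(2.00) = 36.51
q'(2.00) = 42.76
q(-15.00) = -9293.94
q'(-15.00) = 1878.59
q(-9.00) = -1966.92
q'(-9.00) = 666.35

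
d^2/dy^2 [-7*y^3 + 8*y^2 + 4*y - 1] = 16 - 42*y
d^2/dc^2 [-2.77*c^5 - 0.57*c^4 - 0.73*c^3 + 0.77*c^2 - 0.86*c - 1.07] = -55.4*c^3 - 6.84*c^2 - 4.38*c + 1.54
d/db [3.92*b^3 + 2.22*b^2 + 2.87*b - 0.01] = 11.76*b^2 + 4.44*b + 2.87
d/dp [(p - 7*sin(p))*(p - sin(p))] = -8*p*cos(p) + 2*p - 8*sin(p) + 7*sin(2*p)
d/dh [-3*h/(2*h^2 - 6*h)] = 3/(2*(h - 3)^2)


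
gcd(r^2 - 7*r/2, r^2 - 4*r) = r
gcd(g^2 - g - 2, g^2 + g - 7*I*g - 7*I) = g + 1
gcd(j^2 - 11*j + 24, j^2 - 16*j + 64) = j - 8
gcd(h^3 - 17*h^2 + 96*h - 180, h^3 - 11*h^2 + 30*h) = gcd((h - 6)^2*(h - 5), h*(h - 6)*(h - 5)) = h^2 - 11*h + 30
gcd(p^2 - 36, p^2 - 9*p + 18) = p - 6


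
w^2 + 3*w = w*(w + 3)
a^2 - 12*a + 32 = (a - 8)*(a - 4)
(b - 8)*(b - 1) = b^2 - 9*b + 8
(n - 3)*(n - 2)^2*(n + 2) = n^4 - 5*n^3 + 2*n^2 + 20*n - 24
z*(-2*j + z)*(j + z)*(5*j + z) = -10*j^3*z - 7*j^2*z^2 + 4*j*z^3 + z^4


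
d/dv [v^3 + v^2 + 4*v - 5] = 3*v^2 + 2*v + 4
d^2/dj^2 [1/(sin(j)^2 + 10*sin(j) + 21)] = 2*(-2*sin(j)^4 - 15*sin(j)^3 - 5*sin(j)^2 + 135*sin(j) + 79)/(sin(j)^2 + 10*sin(j) + 21)^3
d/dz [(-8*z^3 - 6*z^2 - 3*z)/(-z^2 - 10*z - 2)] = (8*z^4 + 160*z^3 + 105*z^2 + 24*z + 6)/(z^4 + 20*z^3 + 104*z^2 + 40*z + 4)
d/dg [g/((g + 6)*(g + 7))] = (42 - g^2)/(g^4 + 26*g^3 + 253*g^2 + 1092*g + 1764)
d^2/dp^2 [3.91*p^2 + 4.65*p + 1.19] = 7.82000000000000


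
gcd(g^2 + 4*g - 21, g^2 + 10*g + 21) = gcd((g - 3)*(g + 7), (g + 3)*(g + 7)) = g + 7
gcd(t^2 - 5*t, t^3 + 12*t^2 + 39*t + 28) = 1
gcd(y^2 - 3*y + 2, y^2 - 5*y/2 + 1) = y - 2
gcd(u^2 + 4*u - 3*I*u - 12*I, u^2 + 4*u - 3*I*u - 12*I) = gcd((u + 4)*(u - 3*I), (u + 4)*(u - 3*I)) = u^2 + u*(4 - 3*I) - 12*I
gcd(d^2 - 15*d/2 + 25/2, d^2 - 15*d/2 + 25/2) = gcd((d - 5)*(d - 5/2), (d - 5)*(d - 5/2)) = d^2 - 15*d/2 + 25/2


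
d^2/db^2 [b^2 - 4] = 2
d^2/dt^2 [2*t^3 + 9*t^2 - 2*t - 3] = 12*t + 18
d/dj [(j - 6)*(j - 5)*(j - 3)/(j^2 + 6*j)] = (j^4 + 12*j^3 - 147*j^2 + 180*j + 540)/(j^2*(j^2 + 12*j + 36))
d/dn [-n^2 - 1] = -2*n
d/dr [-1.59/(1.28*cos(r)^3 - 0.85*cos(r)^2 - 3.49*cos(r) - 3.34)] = (-6.1056*cos(r)^2 + 2.703*cos(r) + 5.5491)*sin(r)/(-1.28*cos(r)^3 + 0.85*cos(r)^2 + 3.49*cos(r) + 3.34)^2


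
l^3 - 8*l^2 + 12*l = l*(l - 6)*(l - 2)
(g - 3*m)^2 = g^2 - 6*g*m + 9*m^2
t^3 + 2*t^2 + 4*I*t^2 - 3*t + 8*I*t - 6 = (t + 2)*(t + I)*(t + 3*I)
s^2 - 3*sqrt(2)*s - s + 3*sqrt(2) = (s - 1)*(s - 3*sqrt(2))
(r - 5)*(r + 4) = r^2 - r - 20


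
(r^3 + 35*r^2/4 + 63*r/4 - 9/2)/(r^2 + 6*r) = r + 11/4 - 3/(4*r)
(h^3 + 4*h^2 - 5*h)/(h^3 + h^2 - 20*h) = (h - 1)/(h - 4)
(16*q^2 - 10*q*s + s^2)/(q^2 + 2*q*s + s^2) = (16*q^2 - 10*q*s + s^2)/(q^2 + 2*q*s + s^2)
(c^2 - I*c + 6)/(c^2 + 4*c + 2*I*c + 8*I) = (c - 3*I)/(c + 4)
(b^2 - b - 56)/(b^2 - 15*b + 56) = (b + 7)/(b - 7)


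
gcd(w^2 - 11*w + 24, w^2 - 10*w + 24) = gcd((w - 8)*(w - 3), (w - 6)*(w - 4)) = 1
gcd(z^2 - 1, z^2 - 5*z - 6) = z + 1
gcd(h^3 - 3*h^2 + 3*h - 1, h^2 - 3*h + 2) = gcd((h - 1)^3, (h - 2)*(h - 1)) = h - 1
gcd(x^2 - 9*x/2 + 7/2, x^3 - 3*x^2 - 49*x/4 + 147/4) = x - 7/2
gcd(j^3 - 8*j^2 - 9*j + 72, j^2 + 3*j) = j + 3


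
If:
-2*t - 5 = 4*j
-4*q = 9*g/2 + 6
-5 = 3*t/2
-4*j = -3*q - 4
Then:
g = -52/81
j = 5/12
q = -7/9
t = -10/3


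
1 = 1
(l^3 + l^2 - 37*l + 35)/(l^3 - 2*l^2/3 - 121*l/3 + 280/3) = 3*(l - 1)/(3*l - 8)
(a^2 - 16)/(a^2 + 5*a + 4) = (a - 4)/(a + 1)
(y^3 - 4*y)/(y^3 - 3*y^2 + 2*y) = (y + 2)/(y - 1)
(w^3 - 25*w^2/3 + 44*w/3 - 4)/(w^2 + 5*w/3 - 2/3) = (w^2 - 8*w + 12)/(w + 2)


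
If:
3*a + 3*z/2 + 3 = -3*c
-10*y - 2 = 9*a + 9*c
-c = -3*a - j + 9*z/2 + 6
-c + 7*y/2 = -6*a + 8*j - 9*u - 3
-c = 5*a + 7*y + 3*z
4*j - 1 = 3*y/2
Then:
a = 833/3034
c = -2525/3034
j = 551/1517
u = -11015/27306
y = 458/1517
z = -1342/1517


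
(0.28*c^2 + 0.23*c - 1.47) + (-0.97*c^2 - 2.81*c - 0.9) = -0.69*c^2 - 2.58*c - 2.37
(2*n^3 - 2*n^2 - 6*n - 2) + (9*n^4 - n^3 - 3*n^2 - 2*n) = 9*n^4 + n^3 - 5*n^2 - 8*n - 2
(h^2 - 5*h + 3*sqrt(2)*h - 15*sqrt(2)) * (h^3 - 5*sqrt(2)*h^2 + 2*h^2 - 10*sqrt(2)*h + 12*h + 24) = h^5 - 3*h^4 - 2*sqrt(2)*h^4 - 28*h^3 + 6*sqrt(2)*h^3 + 54*h^2 + 56*sqrt(2)*h^2 - 108*sqrt(2)*h + 180*h - 360*sqrt(2)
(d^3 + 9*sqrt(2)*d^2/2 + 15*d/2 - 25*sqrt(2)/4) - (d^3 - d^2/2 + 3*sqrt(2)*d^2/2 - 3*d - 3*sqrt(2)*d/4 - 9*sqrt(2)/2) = d^2/2 + 3*sqrt(2)*d^2 + 3*sqrt(2)*d/4 + 21*d/2 - 7*sqrt(2)/4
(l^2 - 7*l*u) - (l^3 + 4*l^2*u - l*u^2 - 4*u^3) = -l^3 - 4*l^2*u + l^2 + l*u^2 - 7*l*u + 4*u^3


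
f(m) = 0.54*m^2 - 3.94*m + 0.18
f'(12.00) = 9.02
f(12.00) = 30.66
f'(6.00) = 2.54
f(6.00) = -4.02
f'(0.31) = -3.61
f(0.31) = -0.99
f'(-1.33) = -5.38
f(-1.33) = 6.38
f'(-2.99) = -7.17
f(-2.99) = 16.79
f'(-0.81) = -4.81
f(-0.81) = 3.73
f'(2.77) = -0.95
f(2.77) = -6.59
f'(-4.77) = -9.09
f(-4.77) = 31.26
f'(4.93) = 1.38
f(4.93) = -6.12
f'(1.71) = -2.09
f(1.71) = -4.98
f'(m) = 1.08*m - 3.94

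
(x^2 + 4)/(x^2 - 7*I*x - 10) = (x + 2*I)/(x - 5*I)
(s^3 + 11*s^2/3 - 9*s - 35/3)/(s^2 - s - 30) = (3*s^2 - 4*s - 7)/(3*(s - 6))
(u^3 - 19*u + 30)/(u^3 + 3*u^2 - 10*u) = (u - 3)/u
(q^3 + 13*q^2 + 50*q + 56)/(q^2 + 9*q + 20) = (q^2 + 9*q + 14)/(q + 5)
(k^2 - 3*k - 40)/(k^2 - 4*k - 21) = (-k^2 + 3*k + 40)/(-k^2 + 4*k + 21)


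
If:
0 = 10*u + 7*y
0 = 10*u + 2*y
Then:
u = 0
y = 0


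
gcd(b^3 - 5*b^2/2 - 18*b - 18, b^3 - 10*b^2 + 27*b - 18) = b - 6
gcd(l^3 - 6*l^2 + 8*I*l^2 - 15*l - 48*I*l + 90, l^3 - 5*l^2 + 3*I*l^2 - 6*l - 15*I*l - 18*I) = l^2 + l*(-6 + 3*I) - 18*I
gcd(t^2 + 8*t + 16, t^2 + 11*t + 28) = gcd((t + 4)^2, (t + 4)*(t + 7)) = t + 4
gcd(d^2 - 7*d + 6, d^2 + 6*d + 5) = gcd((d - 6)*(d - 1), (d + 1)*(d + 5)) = 1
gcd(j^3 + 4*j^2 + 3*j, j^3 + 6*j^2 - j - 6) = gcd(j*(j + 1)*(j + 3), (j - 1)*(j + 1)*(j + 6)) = j + 1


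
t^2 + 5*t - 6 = (t - 1)*(t + 6)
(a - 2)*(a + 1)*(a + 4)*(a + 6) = a^4 + 9*a^3 + 12*a^2 - 44*a - 48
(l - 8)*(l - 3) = l^2 - 11*l + 24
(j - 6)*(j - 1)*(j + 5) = j^3 - 2*j^2 - 29*j + 30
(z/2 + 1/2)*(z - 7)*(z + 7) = z^3/2 + z^2/2 - 49*z/2 - 49/2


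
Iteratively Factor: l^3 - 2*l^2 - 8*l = (l - 4)*(l^2 + 2*l) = l*(l - 4)*(l + 2)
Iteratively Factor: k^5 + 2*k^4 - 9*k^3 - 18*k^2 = (k + 3)*(k^4 - k^3 - 6*k^2) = (k + 2)*(k + 3)*(k^3 - 3*k^2) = (k - 3)*(k + 2)*(k + 3)*(k^2) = k*(k - 3)*(k + 2)*(k + 3)*(k)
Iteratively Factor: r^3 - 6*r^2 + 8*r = (r - 4)*(r^2 - 2*r) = r*(r - 4)*(r - 2)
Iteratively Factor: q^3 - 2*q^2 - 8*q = (q - 4)*(q^2 + 2*q) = (q - 4)*(q + 2)*(q)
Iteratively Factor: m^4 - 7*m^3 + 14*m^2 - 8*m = (m - 1)*(m^3 - 6*m^2 + 8*m) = (m - 4)*(m - 1)*(m^2 - 2*m) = m*(m - 4)*(m - 1)*(m - 2)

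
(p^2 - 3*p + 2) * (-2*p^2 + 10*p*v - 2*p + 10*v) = -2*p^4 + 10*p^3*v + 4*p^3 - 20*p^2*v + 2*p^2 - 10*p*v - 4*p + 20*v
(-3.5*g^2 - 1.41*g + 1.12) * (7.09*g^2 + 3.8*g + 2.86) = -24.815*g^4 - 23.2969*g^3 - 7.4272*g^2 + 0.223400000000001*g + 3.2032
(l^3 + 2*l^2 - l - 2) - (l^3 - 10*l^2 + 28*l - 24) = 12*l^2 - 29*l + 22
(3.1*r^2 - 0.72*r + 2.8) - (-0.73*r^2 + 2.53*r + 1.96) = 3.83*r^2 - 3.25*r + 0.84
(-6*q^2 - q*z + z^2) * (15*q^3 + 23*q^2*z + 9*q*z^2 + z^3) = -90*q^5 - 153*q^4*z - 62*q^3*z^2 + 8*q^2*z^3 + 8*q*z^4 + z^5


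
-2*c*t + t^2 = t*(-2*c + t)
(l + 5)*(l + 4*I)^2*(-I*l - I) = -I*l^4 + 8*l^3 - 6*I*l^3 + 48*l^2 + 11*I*l^2 + 40*l + 96*I*l + 80*I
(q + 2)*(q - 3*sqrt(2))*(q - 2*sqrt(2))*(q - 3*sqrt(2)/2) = q^4 - 13*sqrt(2)*q^3/2 + 2*q^3 - 13*sqrt(2)*q^2 + 27*q^2 - 18*sqrt(2)*q + 54*q - 36*sqrt(2)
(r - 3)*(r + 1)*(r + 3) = r^3 + r^2 - 9*r - 9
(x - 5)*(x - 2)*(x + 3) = x^3 - 4*x^2 - 11*x + 30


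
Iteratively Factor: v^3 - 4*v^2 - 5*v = (v)*(v^2 - 4*v - 5) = v*(v - 5)*(v + 1)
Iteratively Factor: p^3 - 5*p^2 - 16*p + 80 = (p - 5)*(p^2 - 16) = (p - 5)*(p - 4)*(p + 4)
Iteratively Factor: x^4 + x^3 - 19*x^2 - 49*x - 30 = (x - 5)*(x^3 + 6*x^2 + 11*x + 6) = (x - 5)*(x + 1)*(x^2 + 5*x + 6) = (x - 5)*(x + 1)*(x + 2)*(x + 3)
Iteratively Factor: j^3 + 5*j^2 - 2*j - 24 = (j + 3)*(j^2 + 2*j - 8) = (j + 3)*(j + 4)*(j - 2)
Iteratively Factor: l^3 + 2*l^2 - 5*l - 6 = (l + 1)*(l^2 + l - 6) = (l - 2)*(l + 1)*(l + 3)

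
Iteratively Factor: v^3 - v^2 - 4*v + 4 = (v - 1)*(v^2 - 4) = (v - 2)*(v - 1)*(v + 2)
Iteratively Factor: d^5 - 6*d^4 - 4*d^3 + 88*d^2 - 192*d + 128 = (d - 4)*(d^4 - 2*d^3 - 12*d^2 + 40*d - 32) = (d - 4)*(d - 2)*(d^3 - 12*d + 16) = (d - 4)*(d - 2)^2*(d^2 + 2*d - 8) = (d - 4)*(d - 2)^2*(d + 4)*(d - 2)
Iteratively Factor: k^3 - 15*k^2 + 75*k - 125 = (k - 5)*(k^2 - 10*k + 25) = (k - 5)^2*(k - 5)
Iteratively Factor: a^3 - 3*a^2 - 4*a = (a - 4)*(a^2 + a) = a*(a - 4)*(a + 1)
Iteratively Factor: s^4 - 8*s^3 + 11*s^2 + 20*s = (s - 5)*(s^3 - 3*s^2 - 4*s) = (s - 5)*(s + 1)*(s^2 - 4*s) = s*(s - 5)*(s + 1)*(s - 4)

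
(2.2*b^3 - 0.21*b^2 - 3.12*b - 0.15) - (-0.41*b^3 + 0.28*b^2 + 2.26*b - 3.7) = 2.61*b^3 - 0.49*b^2 - 5.38*b + 3.55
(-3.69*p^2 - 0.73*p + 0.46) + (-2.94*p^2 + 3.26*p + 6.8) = -6.63*p^2 + 2.53*p + 7.26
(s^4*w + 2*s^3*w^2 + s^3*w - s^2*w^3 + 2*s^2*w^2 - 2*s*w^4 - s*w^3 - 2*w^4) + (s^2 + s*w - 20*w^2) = s^4*w + 2*s^3*w^2 + s^3*w - s^2*w^3 + 2*s^2*w^2 + s^2 - 2*s*w^4 - s*w^3 + s*w - 2*w^4 - 20*w^2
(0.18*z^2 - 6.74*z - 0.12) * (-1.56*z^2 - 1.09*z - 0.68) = -0.2808*z^4 + 10.3182*z^3 + 7.4114*z^2 + 4.714*z + 0.0816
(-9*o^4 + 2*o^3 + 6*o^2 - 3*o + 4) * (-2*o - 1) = 18*o^5 + 5*o^4 - 14*o^3 - 5*o - 4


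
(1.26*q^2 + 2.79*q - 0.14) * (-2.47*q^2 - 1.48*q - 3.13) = -3.1122*q^4 - 8.7561*q^3 - 7.7272*q^2 - 8.5255*q + 0.4382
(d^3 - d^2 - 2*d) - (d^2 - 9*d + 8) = d^3 - 2*d^2 + 7*d - 8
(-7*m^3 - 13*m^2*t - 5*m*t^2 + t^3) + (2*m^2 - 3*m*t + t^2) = -7*m^3 - 13*m^2*t + 2*m^2 - 5*m*t^2 - 3*m*t + t^3 + t^2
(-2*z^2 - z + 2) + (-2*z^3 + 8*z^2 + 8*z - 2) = -2*z^3 + 6*z^2 + 7*z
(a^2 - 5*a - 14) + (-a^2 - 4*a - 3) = -9*a - 17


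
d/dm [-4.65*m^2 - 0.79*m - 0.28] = -9.3*m - 0.79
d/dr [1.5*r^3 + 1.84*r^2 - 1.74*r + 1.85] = 4.5*r^2 + 3.68*r - 1.74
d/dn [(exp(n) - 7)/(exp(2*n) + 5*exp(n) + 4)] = (-(exp(n) - 7)*(2*exp(n) + 5) + exp(2*n) + 5*exp(n) + 4)*exp(n)/(exp(2*n) + 5*exp(n) + 4)^2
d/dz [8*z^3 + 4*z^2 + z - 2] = 24*z^2 + 8*z + 1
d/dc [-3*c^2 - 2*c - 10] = -6*c - 2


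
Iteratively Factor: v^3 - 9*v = (v - 3)*(v^2 + 3*v) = (v - 3)*(v + 3)*(v)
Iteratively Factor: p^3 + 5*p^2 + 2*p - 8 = (p + 2)*(p^2 + 3*p - 4) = (p - 1)*(p + 2)*(p + 4)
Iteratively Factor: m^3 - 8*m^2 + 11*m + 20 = (m - 4)*(m^2 - 4*m - 5) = (m - 4)*(m + 1)*(m - 5)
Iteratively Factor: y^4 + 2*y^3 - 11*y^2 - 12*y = (y)*(y^3 + 2*y^2 - 11*y - 12) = y*(y - 3)*(y^2 + 5*y + 4) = y*(y - 3)*(y + 4)*(y + 1)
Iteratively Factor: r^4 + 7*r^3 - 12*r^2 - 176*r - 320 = (r + 4)*(r^3 + 3*r^2 - 24*r - 80) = (r + 4)^2*(r^2 - r - 20) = (r - 5)*(r + 4)^2*(r + 4)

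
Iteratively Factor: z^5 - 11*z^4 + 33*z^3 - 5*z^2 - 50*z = (z + 1)*(z^4 - 12*z^3 + 45*z^2 - 50*z) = (z - 5)*(z + 1)*(z^3 - 7*z^2 + 10*z) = (z - 5)^2*(z + 1)*(z^2 - 2*z) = z*(z - 5)^2*(z + 1)*(z - 2)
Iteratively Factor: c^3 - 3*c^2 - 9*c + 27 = (c + 3)*(c^2 - 6*c + 9) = (c - 3)*(c + 3)*(c - 3)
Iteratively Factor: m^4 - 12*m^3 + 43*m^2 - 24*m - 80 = (m - 4)*(m^3 - 8*m^2 + 11*m + 20) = (m - 4)^2*(m^2 - 4*m - 5) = (m - 4)^2*(m + 1)*(m - 5)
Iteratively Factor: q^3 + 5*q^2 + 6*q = (q + 3)*(q^2 + 2*q) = (q + 2)*(q + 3)*(q)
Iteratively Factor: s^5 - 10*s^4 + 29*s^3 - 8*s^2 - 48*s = (s - 4)*(s^4 - 6*s^3 + 5*s^2 + 12*s) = s*(s - 4)*(s^3 - 6*s^2 + 5*s + 12) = s*(s - 4)*(s - 3)*(s^2 - 3*s - 4) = s*(s - 4)^2*(s - 3)*(s + 1)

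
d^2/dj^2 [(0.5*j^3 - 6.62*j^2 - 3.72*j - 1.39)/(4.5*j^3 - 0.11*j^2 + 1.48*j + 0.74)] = (-267.615*j^6 - 471.96*j^5 - 82.1664*j^4 + 369.209904*j^3 + 93.058278*j^2 + 28.955904*j - 5.41754)/(91.125*j^9 - 6.6825*j^8 + 90.07335*j^7 + 40.558069*j^6 + 27.426324*j^5 + 28.87443*j^4 + 9.91156*j^3 + 4.68198*j^2 + 2.431344*j + 0.405224)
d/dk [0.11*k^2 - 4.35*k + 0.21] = 0.22*k - 4.35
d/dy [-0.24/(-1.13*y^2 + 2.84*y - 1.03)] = (0.6816 - 0.5424*y)/(1.13*y^2 - 2.84*y + 1.03)^2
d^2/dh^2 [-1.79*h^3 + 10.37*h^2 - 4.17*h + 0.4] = 20.74 - 10.74*h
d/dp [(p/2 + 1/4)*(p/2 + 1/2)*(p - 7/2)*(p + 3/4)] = p^3 - 15*p^2/16 - 25*p/8 - 85/64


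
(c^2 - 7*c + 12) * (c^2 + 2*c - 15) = c^4 - 5*c^3 - 17*c^2 + 129*c - 180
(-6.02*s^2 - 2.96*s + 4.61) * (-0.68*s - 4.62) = 4.0936*s^3 + 29.8252*s^2 + 10.5404*s - 21.2982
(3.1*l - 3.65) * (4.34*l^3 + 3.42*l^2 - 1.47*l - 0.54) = 13.454*l^4 - 5.239*l^3 - 17.04*l^2 + 3.6915*l + 1.971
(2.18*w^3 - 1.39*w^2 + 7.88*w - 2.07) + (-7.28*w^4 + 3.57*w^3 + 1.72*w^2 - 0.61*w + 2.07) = -7.28*w^4 + 5.75*w^3 + 0.33*w^2 + 7.27*w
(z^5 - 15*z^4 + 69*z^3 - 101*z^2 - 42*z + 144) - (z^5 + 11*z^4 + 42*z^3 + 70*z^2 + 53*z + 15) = -26*z^4 + 27*z^3 - 171*z^2 - 95*z + 129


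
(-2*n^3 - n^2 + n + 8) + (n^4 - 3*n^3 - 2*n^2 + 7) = n^4 - 5*n^3 - 3*n^2 + n + 15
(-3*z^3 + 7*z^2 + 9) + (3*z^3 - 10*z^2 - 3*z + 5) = -3*z^2 - 3*z + 14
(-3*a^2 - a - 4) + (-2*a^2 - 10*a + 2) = -5*a^2 - 11*a - 2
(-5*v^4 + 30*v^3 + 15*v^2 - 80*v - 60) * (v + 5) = -5*v^5 + 5*v^4 + 165*v^3 - 5*v^2 - 460*v - 300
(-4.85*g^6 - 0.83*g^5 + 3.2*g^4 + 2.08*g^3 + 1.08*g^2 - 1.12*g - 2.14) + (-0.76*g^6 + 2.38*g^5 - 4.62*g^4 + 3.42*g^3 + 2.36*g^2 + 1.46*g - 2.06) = -5.61*g^6 + 1.55*g^5 - 1.42*g^4 + 5.5*g^3 + 3.44*g^2 + 0.34*g - 4.2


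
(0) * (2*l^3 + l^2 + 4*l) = 0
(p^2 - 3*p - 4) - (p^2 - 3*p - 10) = 6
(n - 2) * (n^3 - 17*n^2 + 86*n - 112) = n^4 - 19*n^3 + 120*n^2 - 284*n + 224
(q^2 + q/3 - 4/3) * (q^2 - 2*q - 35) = q^4 - 5*q^3/3 - 37*q^2 - 9*q + 140/3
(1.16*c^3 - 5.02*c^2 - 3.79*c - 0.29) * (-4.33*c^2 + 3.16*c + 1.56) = -5.0228*c^5 + 25.4022*c^4 + 2.3571*c^3 - 18.5519*c^2 - 6.8288*c - 0.4524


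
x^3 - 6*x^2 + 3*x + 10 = (x - 5)*(x - 2)*(x + 1)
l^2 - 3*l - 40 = (l - 8)*(l + 5)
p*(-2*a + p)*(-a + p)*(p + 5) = 2*a^2*p^2 + 10*a^2*p - 3*a*p^3 - 15*a*p^2 + p^4 + 5*p^3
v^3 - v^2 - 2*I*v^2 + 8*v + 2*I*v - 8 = (v - 1)*(v - 4*I)*(v + 2*I)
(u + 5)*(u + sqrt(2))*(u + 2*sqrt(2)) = u^3 + 3*sqrt(2)*u^2 + 5*u^2 + 4*u + 15*sqrt(2)*u + 20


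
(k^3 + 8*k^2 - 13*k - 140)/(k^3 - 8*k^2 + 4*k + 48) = (k^2 + 12*k + 35)/(k^2 - 4*k - 12)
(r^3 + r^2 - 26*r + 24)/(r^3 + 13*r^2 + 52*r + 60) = (r^2 - 5*r + 4)/(r^2 + 7*r + 10)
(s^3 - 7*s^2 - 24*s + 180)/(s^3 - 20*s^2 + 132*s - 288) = (s + 5)/(s - 8)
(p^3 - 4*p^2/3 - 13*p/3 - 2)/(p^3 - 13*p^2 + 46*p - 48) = (3*p^2 + 5*p + 2)/(3*(p^2 - 10*p + 16))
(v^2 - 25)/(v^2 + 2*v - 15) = (v - 5)/(v - 3)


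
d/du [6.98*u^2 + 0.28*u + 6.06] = 13.96*u + 0.28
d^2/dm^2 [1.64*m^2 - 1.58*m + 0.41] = 3.28000000000000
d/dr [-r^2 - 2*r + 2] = -2*r - 2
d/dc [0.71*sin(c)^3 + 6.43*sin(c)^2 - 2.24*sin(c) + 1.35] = (2.13*sin(c)^2 + 12.86*sin(c) - 2.24)*cos(c)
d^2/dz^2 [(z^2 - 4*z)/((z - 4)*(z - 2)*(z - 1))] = 2*(z^3 - 6*z + 6)/(z^6 - 9*z^5 + 33*z^4 - 63*z^3 + 66*z^2 - 36*z + 8)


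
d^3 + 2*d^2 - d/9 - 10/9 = (d - 2/3)*(d + 1)*(d + 5/3)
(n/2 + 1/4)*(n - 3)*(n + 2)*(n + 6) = n^4/2 + 11*n^3/4 - 19*n^2/4 - 21*n - 9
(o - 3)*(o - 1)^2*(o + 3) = o^4 - 2*o^3 - 8*o^2 + 18*o - 9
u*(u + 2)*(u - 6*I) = u^3 + 2*u^2 - 6*I*u^2 - 12*I*u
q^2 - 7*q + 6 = (q - 6)*(q - 1)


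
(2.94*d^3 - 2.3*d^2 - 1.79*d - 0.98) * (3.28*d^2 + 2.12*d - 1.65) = 9.6432*d^5 - 1.3112*d^4 - 15.5982*d^3 - 3.2142*d^2 + 0.8759*d + 1.617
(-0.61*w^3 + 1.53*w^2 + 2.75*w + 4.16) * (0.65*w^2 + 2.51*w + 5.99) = -0.3965*w^5 - 0.5366*w^4 + 1.9739*w^3 + 18.7712*w^2 + 26.9141*w + 24.9184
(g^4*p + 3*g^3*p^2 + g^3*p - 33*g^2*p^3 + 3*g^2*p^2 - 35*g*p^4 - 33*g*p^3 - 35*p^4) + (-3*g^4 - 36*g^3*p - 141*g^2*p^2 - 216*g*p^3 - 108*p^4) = g^4*p - 3*g^4 + 3*g^3*p^2 - 35*g^3*p - 33*g^2*p^3 - 138*g^2*p^2 - 35*g*p^4 - 249*g*p^3 - 143*p^4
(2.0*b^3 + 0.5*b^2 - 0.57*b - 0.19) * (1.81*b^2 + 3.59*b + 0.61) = 3.62*b^5 + 8.085*b^4 + 1.9833*b^3 - 2.0852*b^2 - 1.0298*b - 0.1159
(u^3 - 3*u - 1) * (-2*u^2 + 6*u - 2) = -2*u^5 + 6*u^4 + 4*u^3 - 16*u^2 + 2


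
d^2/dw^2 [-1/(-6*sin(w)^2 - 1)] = 12*(-12*sin(w)^4 + 20*sin(w)^2 - 1)/(6*sin(w)^2 + 1)^3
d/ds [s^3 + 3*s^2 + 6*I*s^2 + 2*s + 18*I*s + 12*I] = 3*s^2 + s*(6 + 12*I) + 2 + 18*I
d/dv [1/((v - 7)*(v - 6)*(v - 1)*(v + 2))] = 2*(-2*v^3 + 18*v^2 - 27*v - 34)/(v^8 - 24*v^7 + 198*v^6 - 512*v^5 - 1071*v^4 + 5688*v^3 + 88*v^2 - 11424*v + 7056)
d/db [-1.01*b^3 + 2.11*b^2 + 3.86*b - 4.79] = -3.03*b^2 + 4.22*b + 3.86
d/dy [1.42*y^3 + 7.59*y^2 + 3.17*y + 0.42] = 4.26*y^2 + 15.18*y + 3.17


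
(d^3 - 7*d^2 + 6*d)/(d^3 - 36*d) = (d - 1)/(d + 6)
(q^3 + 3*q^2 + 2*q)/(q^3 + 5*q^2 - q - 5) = q*(q + 2)/(q^2 + 4*q - 5)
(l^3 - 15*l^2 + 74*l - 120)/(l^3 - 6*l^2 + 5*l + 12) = (l^2 - 11*l + 30)/(l^2 - 2*l - 3)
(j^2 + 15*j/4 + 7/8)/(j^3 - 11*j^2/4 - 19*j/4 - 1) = (j + 7/2)/(j^2 - 3*j - 4)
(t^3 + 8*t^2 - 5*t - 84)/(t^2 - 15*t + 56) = (t^3 + 8*t^2 - 5*t - 84)/(t^2 - 15*t + 56)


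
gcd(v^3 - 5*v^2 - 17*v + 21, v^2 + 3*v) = v + 3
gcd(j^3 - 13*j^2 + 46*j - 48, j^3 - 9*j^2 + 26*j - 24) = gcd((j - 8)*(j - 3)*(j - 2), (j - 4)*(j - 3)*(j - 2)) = j^2 - 5*j + 6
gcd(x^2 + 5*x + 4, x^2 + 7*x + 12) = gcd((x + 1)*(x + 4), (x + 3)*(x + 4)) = x + 4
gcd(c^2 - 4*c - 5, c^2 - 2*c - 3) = c + 1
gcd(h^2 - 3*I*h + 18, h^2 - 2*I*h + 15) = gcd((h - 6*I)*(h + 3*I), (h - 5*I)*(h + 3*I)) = h + 3*I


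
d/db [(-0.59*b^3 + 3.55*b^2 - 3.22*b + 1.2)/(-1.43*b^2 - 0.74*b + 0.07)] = (0.8437*b^4 + 0.873199999999999*b^3 - 7.3555*b^2 + 3.929*b + 0.6626)/(2.0449*b^4 + 2.1164*b^3 + 0.3474*b^2 - 0.1036*b + 0.0049)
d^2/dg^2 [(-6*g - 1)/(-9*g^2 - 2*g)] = 2*(486*g^3 + 243*g^2 + 54*g + 4)/(g^3*(729*g^3 + 486*g^2 + 108*g + 8))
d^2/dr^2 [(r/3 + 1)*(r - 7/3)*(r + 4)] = 2*r + 28/9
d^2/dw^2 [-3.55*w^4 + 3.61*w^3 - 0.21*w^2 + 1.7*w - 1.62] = -42.6*w^2 + 21.66*w - 0.42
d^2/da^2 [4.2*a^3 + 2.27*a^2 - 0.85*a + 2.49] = 25.2*a + 4.54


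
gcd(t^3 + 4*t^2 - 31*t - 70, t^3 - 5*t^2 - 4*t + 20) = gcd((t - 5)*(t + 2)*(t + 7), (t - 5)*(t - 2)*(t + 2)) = t^2 - 3*t - 10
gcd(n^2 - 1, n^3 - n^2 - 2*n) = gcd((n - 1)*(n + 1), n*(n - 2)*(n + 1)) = n + 1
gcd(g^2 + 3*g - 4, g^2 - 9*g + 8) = g - 1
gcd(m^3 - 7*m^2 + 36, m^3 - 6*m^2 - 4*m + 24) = m^2 - 4*m - 12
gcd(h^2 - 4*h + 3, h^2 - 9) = h - 3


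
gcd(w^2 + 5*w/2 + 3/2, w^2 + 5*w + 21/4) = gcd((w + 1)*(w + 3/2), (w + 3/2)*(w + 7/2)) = w + 3/2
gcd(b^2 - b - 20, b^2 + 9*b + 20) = b + 4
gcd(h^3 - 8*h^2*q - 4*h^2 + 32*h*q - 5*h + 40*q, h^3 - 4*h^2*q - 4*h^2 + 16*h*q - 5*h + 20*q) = h^2 - 4*h - 5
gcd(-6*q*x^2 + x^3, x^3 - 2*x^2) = x^2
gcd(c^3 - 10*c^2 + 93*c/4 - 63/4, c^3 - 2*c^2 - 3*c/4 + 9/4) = c^2 - 3*c + 9/4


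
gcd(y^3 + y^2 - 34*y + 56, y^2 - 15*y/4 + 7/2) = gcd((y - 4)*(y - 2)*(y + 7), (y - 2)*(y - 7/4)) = y - 2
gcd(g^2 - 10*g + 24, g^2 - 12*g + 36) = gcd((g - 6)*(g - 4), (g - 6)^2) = g - 6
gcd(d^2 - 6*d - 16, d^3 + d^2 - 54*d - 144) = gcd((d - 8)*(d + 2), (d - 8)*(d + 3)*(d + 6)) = d - 8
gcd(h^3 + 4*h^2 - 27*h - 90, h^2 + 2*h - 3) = h + 3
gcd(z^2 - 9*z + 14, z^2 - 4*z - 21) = z - 7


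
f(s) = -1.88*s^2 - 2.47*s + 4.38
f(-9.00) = -125.67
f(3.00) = -19.95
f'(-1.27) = 2.31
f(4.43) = -43.46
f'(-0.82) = 0.61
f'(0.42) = -4.05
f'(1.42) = -7.81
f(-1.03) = 4.93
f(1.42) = -2.92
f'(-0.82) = 0.61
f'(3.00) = -13.75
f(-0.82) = 5.14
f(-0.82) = 5.14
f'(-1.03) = 1.40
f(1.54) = -3.88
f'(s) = -3.76*s - 2.47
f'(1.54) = -8.26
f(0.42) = 3.01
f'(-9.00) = 31.37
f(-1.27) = 4.48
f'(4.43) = -19.13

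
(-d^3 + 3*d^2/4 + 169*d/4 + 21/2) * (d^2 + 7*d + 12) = -d^5 - 25*d^4/4 + 71*d^3/2 + 1261*d^2/4 + 1161*d/2 + 126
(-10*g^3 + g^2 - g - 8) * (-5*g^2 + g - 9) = 50*g^5 - 15*g^4 + 96*g^3 + 30*g^2 + g + 72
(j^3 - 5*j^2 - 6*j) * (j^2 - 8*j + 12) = j^5 - 13*j^4 + 46*j^3 - 12*j^2 - 72*j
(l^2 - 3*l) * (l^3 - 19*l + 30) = l^5 - 3*l^4 - 19*l^3 + 87*l^2 - 90*l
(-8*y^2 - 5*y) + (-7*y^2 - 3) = -15*y^2 - 5*y - 3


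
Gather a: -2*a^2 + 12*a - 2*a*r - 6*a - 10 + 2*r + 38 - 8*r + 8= -2*a^2 + a*(6 - 2*r) - 6*r + 36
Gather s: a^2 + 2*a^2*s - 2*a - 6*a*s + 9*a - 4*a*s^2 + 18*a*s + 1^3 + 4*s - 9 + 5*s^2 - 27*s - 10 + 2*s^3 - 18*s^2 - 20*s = a^2 + 7*a + 2*s^3 + s^2*(-4*a - 13) + s*(2*a^2 + 12*a - 43) - 18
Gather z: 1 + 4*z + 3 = 4*z + 4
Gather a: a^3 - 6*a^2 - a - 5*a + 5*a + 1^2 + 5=a^3 - 6*a^2 - a + 6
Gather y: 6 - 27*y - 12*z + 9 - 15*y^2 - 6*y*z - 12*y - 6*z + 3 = -15*y^2 + y*(-6*z - 39) - 18*z + 18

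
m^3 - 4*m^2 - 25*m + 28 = (m - 7)*(m - 1)*(m + 4)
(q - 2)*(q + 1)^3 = q^4 + q^3 - 3*q^2 - 5*q - 2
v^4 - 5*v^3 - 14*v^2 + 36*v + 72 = (v - 6)*(v - 3)*(v + 2)^2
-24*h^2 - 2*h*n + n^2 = (-6*h + n)*(4*h + n)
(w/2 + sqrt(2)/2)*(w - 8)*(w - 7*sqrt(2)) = w^3/2 - 3*sqrt(2)*w^2 - 4*w^2 - 7*w + 24*sqrt(2)*w + 56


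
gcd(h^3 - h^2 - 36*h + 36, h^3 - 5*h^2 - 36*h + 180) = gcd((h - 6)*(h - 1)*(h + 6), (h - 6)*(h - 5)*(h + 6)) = h^2 - 36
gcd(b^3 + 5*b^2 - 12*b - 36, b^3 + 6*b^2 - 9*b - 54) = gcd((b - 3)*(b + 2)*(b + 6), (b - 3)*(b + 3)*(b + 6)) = b^2 + 3*b - 18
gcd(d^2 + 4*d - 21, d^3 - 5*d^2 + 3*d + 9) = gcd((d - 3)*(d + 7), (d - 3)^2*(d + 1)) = d - 3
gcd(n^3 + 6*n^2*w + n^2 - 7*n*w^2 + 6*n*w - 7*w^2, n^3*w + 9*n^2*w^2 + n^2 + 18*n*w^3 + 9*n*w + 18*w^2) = 1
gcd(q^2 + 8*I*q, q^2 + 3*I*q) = q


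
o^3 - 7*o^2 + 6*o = o*(o - 6)*(o - 1)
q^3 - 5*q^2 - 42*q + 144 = (q - 8)*(q - 3)*(q + 6)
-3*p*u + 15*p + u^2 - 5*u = (-3*p + u)*(u - 5)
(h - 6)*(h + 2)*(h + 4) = h^3 - 28*h - 48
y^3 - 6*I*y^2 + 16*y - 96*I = (y - 6*I)*(y - 4*I)*(y + 4*I)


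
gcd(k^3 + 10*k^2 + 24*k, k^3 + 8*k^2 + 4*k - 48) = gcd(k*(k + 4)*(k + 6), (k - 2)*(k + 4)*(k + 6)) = k^2 + 10*k + 24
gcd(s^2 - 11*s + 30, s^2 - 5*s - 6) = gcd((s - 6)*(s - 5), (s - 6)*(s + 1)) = s - 6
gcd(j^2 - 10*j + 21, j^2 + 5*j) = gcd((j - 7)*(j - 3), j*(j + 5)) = 1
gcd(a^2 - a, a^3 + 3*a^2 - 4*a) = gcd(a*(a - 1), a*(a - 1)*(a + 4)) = a^2 - a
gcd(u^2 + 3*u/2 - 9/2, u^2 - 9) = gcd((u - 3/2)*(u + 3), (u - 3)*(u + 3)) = u + 3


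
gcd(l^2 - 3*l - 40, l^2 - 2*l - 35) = l + 5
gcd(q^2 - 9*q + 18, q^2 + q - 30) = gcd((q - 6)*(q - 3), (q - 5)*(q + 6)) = 1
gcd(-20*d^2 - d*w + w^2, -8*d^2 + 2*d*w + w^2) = 4*d + w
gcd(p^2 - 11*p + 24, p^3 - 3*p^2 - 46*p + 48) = p - 8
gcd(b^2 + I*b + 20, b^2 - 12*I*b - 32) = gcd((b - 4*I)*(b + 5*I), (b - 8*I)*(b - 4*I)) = b - 4*I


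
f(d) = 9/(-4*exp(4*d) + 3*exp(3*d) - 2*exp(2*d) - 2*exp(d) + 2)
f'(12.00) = 0.00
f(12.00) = 0.00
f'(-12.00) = 0.00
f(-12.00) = 4.50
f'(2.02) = 0.00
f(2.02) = -0.00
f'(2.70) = 0.00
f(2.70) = -0.00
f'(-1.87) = 1.25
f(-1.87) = 5.44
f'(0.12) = 7.42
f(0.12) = -1.81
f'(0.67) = 0.81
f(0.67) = -0.20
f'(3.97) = 0.00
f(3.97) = -0.00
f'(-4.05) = 0.08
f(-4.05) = 4.58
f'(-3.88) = 0.10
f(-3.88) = 4.60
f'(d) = 9*(16*exp(4*d) - 9*exp(3*d) + 4*exp(2*d) + 2*exp(d))/(-4*exp(4*d) + 3*exp(3*d) - 2*exp(2*d) - 2*exp(d) + 2)^2 = (144*exp(3*d) - 81*exp(2*d) + 36*exp(d) + 18)*exp(d)/(4*exp(4*d) - 3*exp(3*d) + 2*exp(2*d) + 2*exp(d) - 2)^2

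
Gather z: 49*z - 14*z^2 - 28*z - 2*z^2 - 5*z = -16*z^2 + 16*z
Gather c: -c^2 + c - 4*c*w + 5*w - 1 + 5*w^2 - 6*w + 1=-c^2 + c*(1 - 4*w) + 5*w^2 - w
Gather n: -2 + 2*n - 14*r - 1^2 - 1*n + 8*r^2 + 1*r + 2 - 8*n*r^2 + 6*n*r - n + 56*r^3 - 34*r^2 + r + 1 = n*(-8*r^2 + 6*r) + 56*r^3 - 26*r^2 - 12*r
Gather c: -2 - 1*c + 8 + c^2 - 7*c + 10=c^2 - 8*c + 16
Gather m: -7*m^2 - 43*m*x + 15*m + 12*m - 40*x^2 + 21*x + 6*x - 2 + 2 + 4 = -7*m^2 + m*(27 - 43*x) - 40*x^2 + 27*x + 4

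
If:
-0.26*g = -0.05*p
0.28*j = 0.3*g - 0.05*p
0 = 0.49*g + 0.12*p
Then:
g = 0.00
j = 0.00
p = 0.00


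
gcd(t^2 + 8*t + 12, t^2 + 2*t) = t + 2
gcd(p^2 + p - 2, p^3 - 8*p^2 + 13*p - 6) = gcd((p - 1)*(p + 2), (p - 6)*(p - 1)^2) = p - 1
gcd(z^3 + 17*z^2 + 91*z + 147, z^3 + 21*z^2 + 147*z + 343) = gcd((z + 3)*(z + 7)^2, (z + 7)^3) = z^2 + 14*z + 49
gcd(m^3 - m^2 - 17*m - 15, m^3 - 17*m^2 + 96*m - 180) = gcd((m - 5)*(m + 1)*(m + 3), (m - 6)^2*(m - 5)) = m - 5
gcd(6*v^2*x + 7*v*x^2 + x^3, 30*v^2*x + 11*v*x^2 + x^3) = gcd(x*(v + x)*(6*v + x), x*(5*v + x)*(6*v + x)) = 6*v*x + x^2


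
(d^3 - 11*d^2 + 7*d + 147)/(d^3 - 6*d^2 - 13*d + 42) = (d - 7)/(d - 2)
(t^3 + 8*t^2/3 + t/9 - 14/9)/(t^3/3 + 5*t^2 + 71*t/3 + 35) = (9*t^3 + 24*t^2 + t - 14)/(3*(t^3 + 15*t^2 + 71*t + 105))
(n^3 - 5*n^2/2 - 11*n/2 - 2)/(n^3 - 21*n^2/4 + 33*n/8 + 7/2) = 4*(n + 1)/(4*n - 7)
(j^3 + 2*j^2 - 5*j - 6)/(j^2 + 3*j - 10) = (j^2 + 4*j + 3)/(j + 5)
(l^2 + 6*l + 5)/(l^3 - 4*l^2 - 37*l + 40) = (l + 1)/(l^2 - 9*l + 8)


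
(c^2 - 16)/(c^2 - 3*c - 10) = (16 - c^2)/(-c^2 + 3*c + 10)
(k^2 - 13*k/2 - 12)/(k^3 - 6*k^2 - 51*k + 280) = (k + 3/2)/(k^2 + 2*k - 35)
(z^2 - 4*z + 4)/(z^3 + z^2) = (z^2 - 4*z + 4)/(z^2*(z + 1))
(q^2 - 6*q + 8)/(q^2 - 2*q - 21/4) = 4*(-q^2 + 6*q - 8)/(-4*q^2 + 8*q + 21)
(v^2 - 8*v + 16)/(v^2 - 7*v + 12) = (v - 4)/(v - 3)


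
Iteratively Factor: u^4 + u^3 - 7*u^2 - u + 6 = (u + 3)*(u^3 - 2*u^2 - u + 2) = (u + 1)*(u + 3)*(u^2 - 3*u + 2) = (u - 2)*(u + 1)*(u + 3)*(u - 1)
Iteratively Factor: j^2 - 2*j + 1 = (j - 1)*(j - 1)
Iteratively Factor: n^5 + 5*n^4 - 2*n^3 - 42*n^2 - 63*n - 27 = (n + 1)*(n^4 + 4*n^3 - 6*n^2 - 36*n - 27) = (n + 1)^2*(n^3 + 3*n^2 - 9*n - 27) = (n + 1)^2*(n + 3)*(n^2 - 9) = (n - 3)*(n + 1)^2*(n + 3)*(n + 3)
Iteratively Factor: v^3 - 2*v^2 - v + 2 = (v + 1)*(v^2 - 3*v + 2) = (v - 1)*(v + 1)*(v - 2)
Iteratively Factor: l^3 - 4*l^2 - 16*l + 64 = (l - 4)*(l^2 - 16) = (l - 4)*(l + 4)*(l - 4)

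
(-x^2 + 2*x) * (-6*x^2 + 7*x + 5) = 6*x^4 - 19*x^3 + 9*x^2 + 10*x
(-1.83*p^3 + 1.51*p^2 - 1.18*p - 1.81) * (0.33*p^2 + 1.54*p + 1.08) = -0.6039*p^5 - 2.3199*p^4 - 0.0404*p^3 - 0.7837*p^2 - 4.0618*p - 1.9548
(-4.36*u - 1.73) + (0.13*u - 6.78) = -4.23*u - 8.51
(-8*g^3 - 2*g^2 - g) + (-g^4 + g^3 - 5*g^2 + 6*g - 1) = -g^4 - 7*g^3 - 7*g^2 + 5*g - 1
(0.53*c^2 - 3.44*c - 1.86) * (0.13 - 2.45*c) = -1.2985*c^3 + 8.4969*c^2 + 4.1098*c - 0.2418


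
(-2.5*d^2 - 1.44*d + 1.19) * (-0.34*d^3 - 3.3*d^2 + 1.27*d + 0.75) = 0.85*d^5 + 8.7396*d^4 + 1.1724*d^3 - 7.6308*d^2 + 0.4313*d + 0.8925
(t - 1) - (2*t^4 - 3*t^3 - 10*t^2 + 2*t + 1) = -2*t^4 + 3*t^3 + 10*t^2 - t - 2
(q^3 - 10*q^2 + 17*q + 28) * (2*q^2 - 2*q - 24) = 2*q^5 - 22*q^4 + 30*q^3 + 262*q^2 - 464*q - 672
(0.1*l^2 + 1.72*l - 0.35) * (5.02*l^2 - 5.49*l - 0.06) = 0.502*l^4 + 8.0854*l^3 - 11.2058*l^2 + 1.8183*l + 0.021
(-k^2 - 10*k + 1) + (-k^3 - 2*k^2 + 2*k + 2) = -k^3 - 3*k^2 - 8*k + 3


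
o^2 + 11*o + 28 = (o + 4)*(o + 7)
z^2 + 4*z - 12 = (z - 2)*(z + 6)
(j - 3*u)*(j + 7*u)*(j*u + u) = j^3*u + 4*j^2*u^2 + j^2*u - 21*j*u^3 + 4*j*u^2 - 21*u^3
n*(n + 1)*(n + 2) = n^3 + 3*n^2 + 2*n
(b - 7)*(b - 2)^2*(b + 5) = b^4 - 6*b^3 - 23*b^2 + 132*b - 140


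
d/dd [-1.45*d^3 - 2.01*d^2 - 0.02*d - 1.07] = -4.35*d^2 - 4.02*d - 0.02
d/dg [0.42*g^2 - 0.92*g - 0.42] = 0.84*g - 0.92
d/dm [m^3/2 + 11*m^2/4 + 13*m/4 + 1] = 3*m^2/2 + 11*m/2 + 13/4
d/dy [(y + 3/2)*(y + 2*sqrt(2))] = 2*y + 3/2 + 2*sqrt(2)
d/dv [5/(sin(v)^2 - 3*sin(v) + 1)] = 5*(3 - 2*sin(v))*cos(v)/(sin(v)^2 - 3*sin(v) + 1)^2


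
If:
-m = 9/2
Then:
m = -9/2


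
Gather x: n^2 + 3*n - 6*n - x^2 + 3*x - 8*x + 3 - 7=n^2 - 3*n - x^2 - 5*x - 4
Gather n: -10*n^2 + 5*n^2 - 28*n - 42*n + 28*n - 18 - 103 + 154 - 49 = -5*n^2 - 42*n - 16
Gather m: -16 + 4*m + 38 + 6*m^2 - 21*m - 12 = 6*m^2 - 17*m + 10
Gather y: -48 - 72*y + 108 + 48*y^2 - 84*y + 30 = 48*y^2 - 156*y + 90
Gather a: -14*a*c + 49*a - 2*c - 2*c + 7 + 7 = a*(49 - 14*c) - 4*c + 14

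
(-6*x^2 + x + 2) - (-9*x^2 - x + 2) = 3*x^2 + 2*x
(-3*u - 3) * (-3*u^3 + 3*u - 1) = 9*u^4 + 9*u^3 - 9*u^2 - 6*u + 3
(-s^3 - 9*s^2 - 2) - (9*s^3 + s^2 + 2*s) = -10*s^3 - 10*s^2 - 2*s - 2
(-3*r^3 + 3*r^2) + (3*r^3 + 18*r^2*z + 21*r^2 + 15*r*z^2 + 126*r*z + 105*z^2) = 18*r^2*z + 24*r^2 + 15*r*z^2 + 126*r*z + 105*z^2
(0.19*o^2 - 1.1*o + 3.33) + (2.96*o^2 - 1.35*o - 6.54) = 3.15*o^2 - 2.45*o - 3.21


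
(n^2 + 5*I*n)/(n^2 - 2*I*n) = (n + 5*I)/(n - 2*I)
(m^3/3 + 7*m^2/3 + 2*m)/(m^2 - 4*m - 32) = m*(m^2 + 7*m + 6)/(3*(m^2 - 4*m - 32))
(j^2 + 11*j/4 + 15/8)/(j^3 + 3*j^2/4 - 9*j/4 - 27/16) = 2*(4*j + 5)/(8*j^2 - 6*j - 9)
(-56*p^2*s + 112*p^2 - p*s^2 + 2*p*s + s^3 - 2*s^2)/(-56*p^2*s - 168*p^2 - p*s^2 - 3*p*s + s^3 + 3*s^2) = (s - 2)/(s + 3)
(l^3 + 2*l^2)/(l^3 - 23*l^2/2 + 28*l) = 2*l*(l + 2)/(2*l^2 - 23*l + 56)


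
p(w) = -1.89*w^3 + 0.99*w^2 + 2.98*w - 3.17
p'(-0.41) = 1.22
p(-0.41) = -4.10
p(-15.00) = 6553.63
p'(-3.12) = -58.39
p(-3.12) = 54.57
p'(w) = -5.67*w^2 + 1.98*w + 2.98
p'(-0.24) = 2.18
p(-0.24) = -3.80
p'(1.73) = -10.56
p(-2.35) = 19.82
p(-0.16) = -3.61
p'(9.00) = -438.47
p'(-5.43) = -174.95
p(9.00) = -1273.97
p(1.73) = -4.84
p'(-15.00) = -1302.47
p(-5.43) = 312.43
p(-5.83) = 387.62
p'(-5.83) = -201.28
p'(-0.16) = 2.52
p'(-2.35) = -32.99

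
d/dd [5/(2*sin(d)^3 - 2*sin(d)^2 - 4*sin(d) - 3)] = 10*(-3*sin(d)^2 + 2*sin(d) + 2)*cos(d)/(-5*sin(d)/2 - sin(3*d)/2 + cos(2*d) - 4)^2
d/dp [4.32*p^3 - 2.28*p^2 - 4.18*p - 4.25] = 12.96*p^2 - 4.56*p - 4.18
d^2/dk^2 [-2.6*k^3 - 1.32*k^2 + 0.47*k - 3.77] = -15.6*k - 2.64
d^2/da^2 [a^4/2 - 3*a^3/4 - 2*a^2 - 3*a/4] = 6*a^2 - 9*a/2 - 4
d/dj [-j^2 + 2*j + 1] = 2 - 2*j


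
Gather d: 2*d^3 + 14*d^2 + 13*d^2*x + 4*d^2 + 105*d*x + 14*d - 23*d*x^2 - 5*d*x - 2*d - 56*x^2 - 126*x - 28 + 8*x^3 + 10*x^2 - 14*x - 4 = 2*d^3 + d^2*(13*x + 18) + d*(-23*x^2 + 100*x + 12) + 8*x^3 - 46*x^2 - 140*x - 32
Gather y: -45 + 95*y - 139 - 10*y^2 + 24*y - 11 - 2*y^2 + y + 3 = -12*y^2 + 120*y - 192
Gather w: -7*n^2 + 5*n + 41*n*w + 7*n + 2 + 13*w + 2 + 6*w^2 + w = -7*n^2 + 12*n + 6*w^2 + w*(41*n + 14) + 4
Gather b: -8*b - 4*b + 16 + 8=24 - 12*b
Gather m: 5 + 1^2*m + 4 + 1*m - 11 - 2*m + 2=0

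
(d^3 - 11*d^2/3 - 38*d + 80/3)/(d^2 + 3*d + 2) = (3*d^3 - 11*d^2 - 114*d + 80)/(3*(d^2 + 3*d + 2))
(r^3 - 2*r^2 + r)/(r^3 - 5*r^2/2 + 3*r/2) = 2*(r - 1)/(2*r - 3)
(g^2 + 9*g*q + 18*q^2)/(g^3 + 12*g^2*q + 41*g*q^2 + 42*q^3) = (g + 6*q)/(g^2 + 9*g*q + 14*q^2)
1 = 1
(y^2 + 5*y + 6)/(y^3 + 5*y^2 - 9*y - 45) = (y + 2)/(y^2 + 2*y - 15)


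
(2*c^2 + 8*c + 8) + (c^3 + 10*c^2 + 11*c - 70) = c^3 + 12*c^2 + 19*c - 62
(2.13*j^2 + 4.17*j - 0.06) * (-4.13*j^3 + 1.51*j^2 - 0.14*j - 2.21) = -8.7969*j^5 - 14.0058*j^4 + 6.2463*j^3 - 5.3817*j^2 - 9.2073*j + 0.1326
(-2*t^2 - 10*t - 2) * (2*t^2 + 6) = -4*t^4 - 20*t^3 - 16*t^2 - 60*t - 12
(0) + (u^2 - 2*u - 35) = u^2 - 2*u - 35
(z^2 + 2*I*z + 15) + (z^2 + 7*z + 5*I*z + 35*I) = 2*z^2 + 7*z + 7*I*z + 15 + 35*I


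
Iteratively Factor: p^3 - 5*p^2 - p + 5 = (p + 1)*(p^2 - 6*p + 5) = (p - 5)*(p + 1)*(p - 1)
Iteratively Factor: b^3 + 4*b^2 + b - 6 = (b - 1)*(b^2 + 5*b + 6) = (b - 1)*(b + 3)*(b + 2)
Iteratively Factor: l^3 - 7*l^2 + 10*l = (l - 2)*(l^2 - 5*l) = (l - 5)*(l - 2)*(l)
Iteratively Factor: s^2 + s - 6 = (s - 2)*(s + 3)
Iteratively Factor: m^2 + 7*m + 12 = (m + 3)*(m + 4)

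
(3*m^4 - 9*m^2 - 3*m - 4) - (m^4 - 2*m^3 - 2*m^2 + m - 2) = 2*m^4 + 2*m^3 - 7*m^2 - 4*m - 2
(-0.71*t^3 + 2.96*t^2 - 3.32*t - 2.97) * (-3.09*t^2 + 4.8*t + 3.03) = 2.1939*t^5 - 12.5544*t^4 + 22.3155*t^3 + 2.2101*t^2 - 24.3156*t - 8.9991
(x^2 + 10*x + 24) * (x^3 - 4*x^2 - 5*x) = x^5 + 6*x^4 - 21*x^3 - 146*x^2 - 120*x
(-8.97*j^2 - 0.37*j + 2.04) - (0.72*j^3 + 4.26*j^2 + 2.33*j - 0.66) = -0.72*j^3 - 13.23*j^2 - 2.7*j + 2.7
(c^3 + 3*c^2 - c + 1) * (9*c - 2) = 9*c^4 + 25*c^3 - 15*c^2 + 11*c - 2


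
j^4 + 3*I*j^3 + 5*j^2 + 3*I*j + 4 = (j - I)^2*(j + I)*(j + 4*I)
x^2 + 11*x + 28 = (x + 4)*(x + 7)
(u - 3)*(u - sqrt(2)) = u^2 - 3*u - sqrt(2)*u + 3*sqrt(2)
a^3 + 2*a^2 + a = a*(a + 1)^2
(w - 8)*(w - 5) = w^2 - 13*w + 40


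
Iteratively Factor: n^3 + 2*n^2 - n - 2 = (n + 2)*(n^2 - 1) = (n + 1)*(n + 2)*(n - 1)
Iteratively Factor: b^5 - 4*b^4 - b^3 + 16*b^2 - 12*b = (b - 3)*(b^4 - b^3 - 4*b^2 + 4*b) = (b - 3)*(b - 1)*(b^3 - 4*b) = (b - 3)*(b - 1)*(b + 2)*(b^2 - 2*b) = (b - 3)*(b - 2)*(b - 1)*(b + 2)*(b)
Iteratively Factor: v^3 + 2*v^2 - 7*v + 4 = (v - 1)*(v^2 + 3*v - 4) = (v - 1)^2*(v + 4)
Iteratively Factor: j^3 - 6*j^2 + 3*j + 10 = (j - 5)*(j^2 - j - 2) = (j - 5)*(j + 1)*(j - 2)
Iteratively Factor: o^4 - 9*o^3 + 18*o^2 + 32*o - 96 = (o - 3)*(o^3 - 6*o^2 + 32) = (o - 4)*(o - 3)*(o^2 - 2*o - 8) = (o - 4)^2*(o - 3)*(o + 2)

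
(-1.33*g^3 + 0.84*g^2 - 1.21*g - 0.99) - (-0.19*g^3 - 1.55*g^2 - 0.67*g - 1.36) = -1.14*g^3 + 2.39*g^2 - 0.54*g + 0.37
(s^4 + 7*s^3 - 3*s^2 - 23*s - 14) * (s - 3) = s^5 + 4*s^4 - 24*s^3 - 14*s^2 + 55*s + 42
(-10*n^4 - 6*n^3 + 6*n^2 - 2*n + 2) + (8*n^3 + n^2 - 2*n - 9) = -10*n^4 + 2*n^3 + 7*n^2 - 4*n - 7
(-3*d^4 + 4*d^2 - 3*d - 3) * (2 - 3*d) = 9*d^5 - 6*d^4 - 12*d^3 + 17*d^2 + 3*d - 6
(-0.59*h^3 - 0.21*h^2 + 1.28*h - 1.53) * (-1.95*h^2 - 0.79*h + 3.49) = 1.1505*h^5 + 0.8756*h^4 - 4.3892*h^3 + 1.2394*h^2 + 5.6759*h - 5.3397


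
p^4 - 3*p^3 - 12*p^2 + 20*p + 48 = (p - 4)*(p - 3)*(p + 2)^2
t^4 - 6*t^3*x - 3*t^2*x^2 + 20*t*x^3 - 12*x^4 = (t - 6*x)*(t - x)^2*(t + 2*x)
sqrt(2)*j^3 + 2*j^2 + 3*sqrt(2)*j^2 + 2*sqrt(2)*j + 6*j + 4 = (j + 2)*(j + sqrt(2))*(sqrt(2)*j + sqrt(2))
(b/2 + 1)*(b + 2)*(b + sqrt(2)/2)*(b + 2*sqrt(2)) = b^4/2 + 5*sqrt(2)*b^3/4 + 2*b^3 + 3*b^2 + 5*sqrt(2)*b^2 + 4*b + 5*sqrt(2)*b + 4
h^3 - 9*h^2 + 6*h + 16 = (h - 8)*(h - 2)*(h + 1)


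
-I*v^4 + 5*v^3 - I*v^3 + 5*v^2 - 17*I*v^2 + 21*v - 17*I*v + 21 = (v + 1)*(v - 3*I)*(v + 7*I)*(-I*v + 1)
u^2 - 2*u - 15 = (u - 5)*(u + 3)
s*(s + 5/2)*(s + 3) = s^3 + 11*s^2/2 + 15*s/2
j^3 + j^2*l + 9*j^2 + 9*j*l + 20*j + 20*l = (j + 4)*(j + 5)*(j + l)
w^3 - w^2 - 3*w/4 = w*(w - 3/2)*(w + 1/2)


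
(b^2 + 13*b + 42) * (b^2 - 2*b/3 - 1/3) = b^4 + 37*b^3/3 + 33*b^2 - 97*b/3 - 14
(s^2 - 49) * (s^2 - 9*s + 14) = s^4 - 9*s^3 - 35*s^2 + 441*s - 686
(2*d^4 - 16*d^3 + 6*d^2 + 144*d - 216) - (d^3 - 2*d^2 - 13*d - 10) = 2*d^4 - 17*d^3 + 8*d^2 + 157*d - 206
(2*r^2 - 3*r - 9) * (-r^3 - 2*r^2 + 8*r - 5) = -2*r^5 - r^4 + 31*r^3 - 16*r^2 - 57*r + 45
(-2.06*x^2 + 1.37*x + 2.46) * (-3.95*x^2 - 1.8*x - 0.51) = 8.137*x^4 - 1.7035*x^3 - 11.1324*x^2 - 5.1267*x - 1.2546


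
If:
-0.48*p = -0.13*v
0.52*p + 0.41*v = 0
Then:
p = 0.00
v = 0.00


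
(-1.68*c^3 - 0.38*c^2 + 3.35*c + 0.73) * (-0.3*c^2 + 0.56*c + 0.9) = 0.504*c^5 - 0.8268*c^4 - 2.7298*c^3 + 1.315*c^2 + 3.4238*c + 0.657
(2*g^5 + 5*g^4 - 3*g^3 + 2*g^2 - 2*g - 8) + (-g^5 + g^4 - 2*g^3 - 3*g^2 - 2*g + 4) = g^5 + 6*g^4 - 5*g^3 - g^2 - 4*g - 4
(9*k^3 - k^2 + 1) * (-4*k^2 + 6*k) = -36*k^5 + 58*k^4 - 6*k^3 - 4*k^2 + 6*k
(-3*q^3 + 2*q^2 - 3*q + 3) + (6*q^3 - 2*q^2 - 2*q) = 3*q^3 - 5*q + 3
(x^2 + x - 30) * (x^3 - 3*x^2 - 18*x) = x^5 - 2*x^4 - 51*x^3 + 72*x^2 + 540*x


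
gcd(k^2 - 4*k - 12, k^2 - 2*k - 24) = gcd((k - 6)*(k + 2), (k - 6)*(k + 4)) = k - 6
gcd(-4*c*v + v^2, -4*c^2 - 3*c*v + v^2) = -4*c + v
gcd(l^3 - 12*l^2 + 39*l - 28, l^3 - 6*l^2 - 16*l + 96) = l - 4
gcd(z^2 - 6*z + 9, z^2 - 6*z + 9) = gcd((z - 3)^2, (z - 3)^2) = z^2 - 6*z + 9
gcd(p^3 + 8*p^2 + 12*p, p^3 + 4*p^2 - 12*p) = p^2 + 6*p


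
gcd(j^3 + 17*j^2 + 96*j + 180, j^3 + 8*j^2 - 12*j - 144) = j^2 + 12*j + 36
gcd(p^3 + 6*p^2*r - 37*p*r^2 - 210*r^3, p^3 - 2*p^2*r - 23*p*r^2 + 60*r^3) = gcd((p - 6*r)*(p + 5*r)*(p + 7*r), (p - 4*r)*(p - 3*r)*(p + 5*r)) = p + 5*r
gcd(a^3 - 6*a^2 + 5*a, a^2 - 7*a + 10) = a - 5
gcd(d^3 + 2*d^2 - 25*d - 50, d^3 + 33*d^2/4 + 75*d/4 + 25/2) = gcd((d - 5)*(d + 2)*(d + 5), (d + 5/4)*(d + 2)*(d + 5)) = d^2 + 7*d + 10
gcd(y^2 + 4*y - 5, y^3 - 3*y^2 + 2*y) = y - 1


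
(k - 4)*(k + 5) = k^2 + k - 20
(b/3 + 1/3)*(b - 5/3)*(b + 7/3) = b^3/3 + 5*b^2/9 - 29*b/27 - 35/27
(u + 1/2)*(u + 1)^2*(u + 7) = u^4 + 19*u^3/2 + 39*u^2/2 + 29*u/2 + 7/2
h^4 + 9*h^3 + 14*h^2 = h^2*(h + 2)*(h + 7)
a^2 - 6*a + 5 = (a - 5)*(a - 1)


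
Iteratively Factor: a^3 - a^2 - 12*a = (a)*(a^2 - a - 12) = a*(a - 4)*(a + 3)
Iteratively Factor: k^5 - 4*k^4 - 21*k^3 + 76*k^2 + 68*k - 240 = (k + 2)*(k^4 - 6*k^3 - 9*k^2 + 94*k - 120) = (k + 2)*(k + 4)*(k^3 - 10*k^2 + 31*k - 30) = (k - 3)*(k + 2)*(k + 4)*(k^2 - 7*k + 10) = (k - 3)*(k - 2)*(k + 2)*(k + 4)*(k - 5)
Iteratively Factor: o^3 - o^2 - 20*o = (o - 5)*(o^2 + 4*o) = o*(o - 5)*(o + 4)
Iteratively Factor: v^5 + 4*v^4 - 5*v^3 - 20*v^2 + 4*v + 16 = (v - 2)*(v^4 + 6*v^3 + 7*v^2 - 6*v - 8) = (v - 2)*(v + 2)*(v^3 + 4*v^2 - v - 4) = (v - 2)*(v + 1)*(v + 2)*(v^2 + 3*v - 4) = (v - 2)*(v + 1)*(v + 2)*(v + 4)*(v - 1)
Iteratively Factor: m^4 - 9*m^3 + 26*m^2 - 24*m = (m)*(m^3 - 9*m^2 + 26*m - 24) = m*(m - 3)*(m^2 - 6*m + 8) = m*(m - 3)*(m - 2)*(m - 4)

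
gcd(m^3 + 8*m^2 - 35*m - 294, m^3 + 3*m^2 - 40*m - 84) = m^2 + m - 42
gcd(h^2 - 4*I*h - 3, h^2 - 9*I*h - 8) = h - I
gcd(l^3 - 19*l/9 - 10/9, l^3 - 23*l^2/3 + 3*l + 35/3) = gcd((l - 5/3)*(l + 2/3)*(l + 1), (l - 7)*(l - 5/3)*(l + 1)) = l^2 - 2*l/3 - 5/3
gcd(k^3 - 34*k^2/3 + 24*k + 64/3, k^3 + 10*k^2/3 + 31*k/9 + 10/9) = k + 2/3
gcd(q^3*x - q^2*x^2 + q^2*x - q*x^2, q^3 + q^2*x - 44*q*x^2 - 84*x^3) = 1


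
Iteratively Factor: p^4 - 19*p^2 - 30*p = (p + 3)*(p^3 - 3*p^2 - 10*p) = p*(p + 3)*(p^2 - 3*p - 10) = p*(p - 5)*(p + 3)*(p + 2)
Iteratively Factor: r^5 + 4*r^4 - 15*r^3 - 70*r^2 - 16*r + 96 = (r - 4)*(r^4 + 8*r^3 + 17*r^2 - 2*r - 24) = (r - 4)*(r + 3)*(r^3 + 5*r^2 + 2*r - 8) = (r - 4)*(r + 2)*(r + 3)*(r^2 + 3*r - 4) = (r - 4)*(r - 1)*(r + 2)*(r + 3)*(r + 4)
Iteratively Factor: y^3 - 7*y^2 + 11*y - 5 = (y - 1)*(y^2 - 6*y + 5) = (y - 5)*(y - 1)*(y - 1)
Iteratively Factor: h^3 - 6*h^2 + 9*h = (h - 3)*(h^2 - 3*h) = (h - 3)^2*(h)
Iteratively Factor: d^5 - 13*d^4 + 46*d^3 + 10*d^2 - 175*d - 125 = (d - 5)*(d^4 - 8*d^3 + 6*d^2 + 40*d + 25) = (d - 5)^2*(d^3 - 3*d^2 - 9*d - 5) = (d - 5)^2*(d + 1)*(d^2 - 4*d - 5) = (d - 5)^2*(d + 1)^2*(d - 5)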